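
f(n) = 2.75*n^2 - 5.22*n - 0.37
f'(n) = 5.5*n - 5.22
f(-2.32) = 26.54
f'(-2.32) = -17.98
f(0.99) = -2.84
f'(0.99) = 0.23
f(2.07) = 0.61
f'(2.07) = 6.16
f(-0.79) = 5.47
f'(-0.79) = -9.56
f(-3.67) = 55.83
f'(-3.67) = -25.40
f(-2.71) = 33.97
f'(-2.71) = -20.12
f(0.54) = -2.39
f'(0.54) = -2.25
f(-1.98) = 20.75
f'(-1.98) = -16.11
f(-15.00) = 696.68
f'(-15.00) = -87.72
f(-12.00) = 458.27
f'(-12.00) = -71.22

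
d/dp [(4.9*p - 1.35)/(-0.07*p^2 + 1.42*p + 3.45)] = (0.343*p^2 - 0.189*p + 18.822)/(0.0049*p^4 - 0.1988*p^3 + 1.5334*p^2 + 9.798*p + 11.9025)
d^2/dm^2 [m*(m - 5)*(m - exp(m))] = -m^2*exp(m) + m*exp(m) + 6*m + 8*exp(m) - 10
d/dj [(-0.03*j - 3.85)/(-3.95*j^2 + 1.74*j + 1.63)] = (-0.1185*j^2 - 30.415*j + 6.6501)/(15.6025*j^4 - 13.746*j^3 - 9.8494*j^2 + 5.6724*j + 2.6569)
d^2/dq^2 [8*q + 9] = 0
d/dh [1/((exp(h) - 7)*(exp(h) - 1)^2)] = -(2*(exp(h) - 7)^2 + (exp(h) - 7)*(exp(h) - 1))*exp(h)/((exp(h) - 7)^3*(exp(h) - 1)^3)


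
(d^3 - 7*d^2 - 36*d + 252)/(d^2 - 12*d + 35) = (d^2 - 36)/(d - 5)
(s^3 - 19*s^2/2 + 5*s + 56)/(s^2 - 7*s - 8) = (s^2 - 3*s/2 - 7)/(s + 1)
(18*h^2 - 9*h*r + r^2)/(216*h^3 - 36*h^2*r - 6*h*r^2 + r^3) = (-3*h + r)/(-36*h^2 + r^2)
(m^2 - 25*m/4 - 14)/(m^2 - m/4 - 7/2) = (m - 8)/(m - 2)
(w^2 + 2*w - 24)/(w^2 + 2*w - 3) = (w^2 + 2*w - 24)/(w^2 + 2*w - 3)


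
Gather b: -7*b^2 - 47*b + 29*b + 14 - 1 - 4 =-7*b^2 - 18*b + 9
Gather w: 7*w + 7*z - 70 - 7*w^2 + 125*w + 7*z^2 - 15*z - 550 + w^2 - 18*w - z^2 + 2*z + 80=-6*w^2 + 114*w + 6*z^2 - 6*z - 540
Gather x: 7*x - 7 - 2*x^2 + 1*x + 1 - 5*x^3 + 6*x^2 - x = -5*x^3 + 4*x^2 + 7*x - 6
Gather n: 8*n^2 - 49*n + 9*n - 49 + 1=8*n^2 - 40*n - 48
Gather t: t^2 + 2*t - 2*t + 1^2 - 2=t^2 - 1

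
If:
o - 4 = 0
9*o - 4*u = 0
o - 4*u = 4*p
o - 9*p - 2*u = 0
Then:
No Solution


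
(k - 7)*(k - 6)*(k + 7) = k^3 - 6*k^2 - 49*k + 294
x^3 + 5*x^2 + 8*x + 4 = (x + 1)*(x + 2)^2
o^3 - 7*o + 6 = (o - 2)*(o - 1)*(o + 3)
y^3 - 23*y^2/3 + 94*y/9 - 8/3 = (y - 6)*(y - 4/3)*(y - 1/3)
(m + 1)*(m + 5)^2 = m^3 + 11*m^2 + 35*m + 25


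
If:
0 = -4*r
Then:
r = 0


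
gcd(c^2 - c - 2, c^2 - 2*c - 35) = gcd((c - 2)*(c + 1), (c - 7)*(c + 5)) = 1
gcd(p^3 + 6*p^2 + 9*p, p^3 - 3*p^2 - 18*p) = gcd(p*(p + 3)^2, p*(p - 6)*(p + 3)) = p^2 + 3*p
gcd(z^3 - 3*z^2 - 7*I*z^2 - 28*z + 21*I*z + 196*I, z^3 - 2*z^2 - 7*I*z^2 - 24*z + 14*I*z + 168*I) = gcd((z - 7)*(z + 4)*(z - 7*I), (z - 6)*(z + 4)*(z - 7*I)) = z^2 + z*(4 - 7*I) - 28*I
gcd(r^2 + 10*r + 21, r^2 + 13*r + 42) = r + 7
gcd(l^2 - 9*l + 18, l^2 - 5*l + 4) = 1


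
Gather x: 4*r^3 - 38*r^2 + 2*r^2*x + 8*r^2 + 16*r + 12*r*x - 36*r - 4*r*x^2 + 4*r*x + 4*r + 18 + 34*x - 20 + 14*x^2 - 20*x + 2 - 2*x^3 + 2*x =4*r^3 - 30*r^2 - 16*r - 2*x^3 + x^2*(14 - 4*r) + x*(2*r^2 + 16*r + 16)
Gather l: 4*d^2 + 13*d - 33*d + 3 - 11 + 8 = 4*d^2 - 20*d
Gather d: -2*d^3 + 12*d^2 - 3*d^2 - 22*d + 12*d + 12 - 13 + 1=-2*d^3 + 9*d^2 - 10*d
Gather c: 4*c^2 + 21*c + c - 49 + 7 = 4*c^2 + 22*c - 42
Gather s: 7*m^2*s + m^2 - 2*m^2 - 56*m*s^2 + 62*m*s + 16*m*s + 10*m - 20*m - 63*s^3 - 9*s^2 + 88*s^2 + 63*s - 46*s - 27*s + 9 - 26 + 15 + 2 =-m^2 - 10*m - 63*s^3 + s^2*(79 - 56*m) + s*(7*m^2 + 78*m - 10)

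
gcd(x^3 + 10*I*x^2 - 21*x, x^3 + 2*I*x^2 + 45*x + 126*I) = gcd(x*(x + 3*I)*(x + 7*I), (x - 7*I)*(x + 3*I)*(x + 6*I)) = x + 3*I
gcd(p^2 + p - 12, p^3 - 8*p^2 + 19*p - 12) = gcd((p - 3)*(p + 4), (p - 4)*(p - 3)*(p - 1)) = p - 3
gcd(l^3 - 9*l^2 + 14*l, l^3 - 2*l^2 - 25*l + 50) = l - 2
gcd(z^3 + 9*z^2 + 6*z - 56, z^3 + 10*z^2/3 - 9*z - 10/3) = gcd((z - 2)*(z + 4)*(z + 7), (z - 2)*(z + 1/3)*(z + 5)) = z - 2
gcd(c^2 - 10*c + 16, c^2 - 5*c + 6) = c - 2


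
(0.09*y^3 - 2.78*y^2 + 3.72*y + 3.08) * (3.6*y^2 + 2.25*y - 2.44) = 0.324*y^5 - 9.8055*y^4 + 6.9174*y^3 + 26.2412*y^2 - 2.1468*y - 7.5152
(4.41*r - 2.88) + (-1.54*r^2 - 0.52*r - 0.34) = -1.54*r^2 + 3.89*r - 3.22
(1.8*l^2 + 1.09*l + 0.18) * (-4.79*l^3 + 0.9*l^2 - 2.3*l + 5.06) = -8.622*l^5 - 3.6011*l^4 - 4.0212*l^3 + 6.763*l^2 + 5.1014*l + 0.9108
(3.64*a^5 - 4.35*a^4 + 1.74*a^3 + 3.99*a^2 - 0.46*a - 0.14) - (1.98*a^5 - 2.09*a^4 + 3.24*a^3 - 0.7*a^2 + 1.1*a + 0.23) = 1.66*a^5 - 2.26*a^4 - 1.5*a^3 + 4.69*a^2 - 1.56*a - 0.37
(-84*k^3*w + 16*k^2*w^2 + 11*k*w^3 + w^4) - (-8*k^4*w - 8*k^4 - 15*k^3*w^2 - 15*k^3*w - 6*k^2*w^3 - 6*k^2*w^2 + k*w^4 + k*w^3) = 8*k^4*w + 8*k^4 + 15*k^3*w^2 - 69*k^3*w + 6*k^2*w^3 + 22*k^2*w^2 - k*w^4 + 10*k*w^3 + w^4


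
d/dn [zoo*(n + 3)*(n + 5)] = zoo*(n + 4)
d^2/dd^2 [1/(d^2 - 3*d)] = 2*(-d*(d - 3) + (2*d - 3)^2)/(d^3*(d - 3)^3)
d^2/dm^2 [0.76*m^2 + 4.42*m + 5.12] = 1.52000000000000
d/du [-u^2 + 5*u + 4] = 5 - 2*u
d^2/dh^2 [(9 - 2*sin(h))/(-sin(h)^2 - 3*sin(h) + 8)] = (-2*sin(h)^5 + 42*sin(h)^4 - 11*sin(h)^3 + 267*sin(h)^2 + 22*sin(h) - 210)/(sin(h)^2 + 3*sin(h) - 8)^3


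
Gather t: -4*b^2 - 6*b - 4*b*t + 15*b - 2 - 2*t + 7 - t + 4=-4*b^2 + 9*b + t*(-4*b - 3) + 9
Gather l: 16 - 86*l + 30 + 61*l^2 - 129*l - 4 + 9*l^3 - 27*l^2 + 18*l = 9*l^3 + 34*l^2 - 197*l + 42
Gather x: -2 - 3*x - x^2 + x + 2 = -x^2 - 2*x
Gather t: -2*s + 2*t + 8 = -2*s + 2*t + 8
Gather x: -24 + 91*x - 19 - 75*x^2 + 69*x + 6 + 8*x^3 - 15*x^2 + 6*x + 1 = 8*x^3 - 90*x^2 + 166*x - 36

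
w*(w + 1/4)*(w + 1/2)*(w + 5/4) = w^4 + 2*w^3 + 17*w^2/16 + 5*w/32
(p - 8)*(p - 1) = p^2 - 9*p + 8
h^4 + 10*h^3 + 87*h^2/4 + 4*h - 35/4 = (h - 1/2)*(h + 1)*(h + 5/2)*(h + 7)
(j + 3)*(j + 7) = j^2 + 10*j + 21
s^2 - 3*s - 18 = (s - 6)*(s + 3)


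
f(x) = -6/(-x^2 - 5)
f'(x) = -12*x/(-x^2 - 5)^2 = -12*x/(x^2 + 5)^2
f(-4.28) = 0.26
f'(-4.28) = 0.09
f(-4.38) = 0.25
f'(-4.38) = 0.09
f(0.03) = 1.20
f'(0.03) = -0.01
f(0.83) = 1.05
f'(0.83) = -0.31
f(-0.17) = 1.19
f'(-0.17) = 0.08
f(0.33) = 1.17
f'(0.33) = -0.15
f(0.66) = 1.10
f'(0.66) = -0.27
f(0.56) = 1.13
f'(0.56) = -0.24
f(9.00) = 0.07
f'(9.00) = -0.01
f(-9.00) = 0.07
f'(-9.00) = 0.01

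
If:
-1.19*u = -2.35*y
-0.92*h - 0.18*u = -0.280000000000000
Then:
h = 0.304347826086957 - 0.38637194008038*y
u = 1.97478991596639*y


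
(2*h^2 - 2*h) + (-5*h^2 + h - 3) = -3*h^2 - h - 3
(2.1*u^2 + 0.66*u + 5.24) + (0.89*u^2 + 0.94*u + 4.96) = 2.99*u^2 + 1.6*u + 10.2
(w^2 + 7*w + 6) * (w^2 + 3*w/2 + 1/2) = w^4 + 17*w^3/2 + 17*w^2 + 25*w/2 + 3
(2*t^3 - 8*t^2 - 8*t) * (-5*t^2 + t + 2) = -10*t^5 + 42*t^4 + 36*t^3 - 24*t^2 - 16*t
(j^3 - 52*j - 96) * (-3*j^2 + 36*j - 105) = -3*j^5 + 36*j^4 + 51*j^3 - 1584*j^2 + 2004*j + 10080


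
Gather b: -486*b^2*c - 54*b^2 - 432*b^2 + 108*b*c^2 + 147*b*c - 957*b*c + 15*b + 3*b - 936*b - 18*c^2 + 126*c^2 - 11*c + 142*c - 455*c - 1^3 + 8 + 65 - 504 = b^2*(-486*c - 486) + b*(108*c^2 - 810*c - 918) + 108*c^2 - 324*c - 432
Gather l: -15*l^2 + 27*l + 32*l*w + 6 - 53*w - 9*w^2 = -15*l^2 + l*(32*w + 27) - 9*w^2 - 53*w + 6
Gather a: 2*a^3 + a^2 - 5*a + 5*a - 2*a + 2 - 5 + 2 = 2*a^3 + a^2 - 2*a - 1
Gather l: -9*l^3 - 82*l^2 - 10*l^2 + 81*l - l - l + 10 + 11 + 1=-9*l^3 - 92*l^2 + 79*l + 22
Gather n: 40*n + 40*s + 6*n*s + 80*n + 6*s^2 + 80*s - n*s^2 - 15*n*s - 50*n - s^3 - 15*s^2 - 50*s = n*(-s^2 - 9*s + 70) - s^3 - 9*s^2 + 70*s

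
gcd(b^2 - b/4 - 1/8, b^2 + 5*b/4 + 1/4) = b + 1/4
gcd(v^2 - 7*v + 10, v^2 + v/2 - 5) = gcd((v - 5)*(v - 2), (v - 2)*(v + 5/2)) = v - 2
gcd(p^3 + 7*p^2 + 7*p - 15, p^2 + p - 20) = p + 5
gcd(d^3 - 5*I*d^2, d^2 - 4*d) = d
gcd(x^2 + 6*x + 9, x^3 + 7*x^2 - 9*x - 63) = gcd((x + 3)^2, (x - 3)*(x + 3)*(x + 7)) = x + 3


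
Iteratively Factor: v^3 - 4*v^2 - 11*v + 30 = (v + 3)*(v^2 - 7*v + 10) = (v - 2)*(v + 3)*(v - 5)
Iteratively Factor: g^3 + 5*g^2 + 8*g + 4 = (g + 2)*(g^2 + 3*g + 2) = (g + 2)^2*(g + 1)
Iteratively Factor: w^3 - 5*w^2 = (w)*(w^2 - 5*w) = w^2*(w - 5)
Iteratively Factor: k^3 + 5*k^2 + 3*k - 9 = (k + 3)*(k^2 + 2*k - 3) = (k - 1)*(k + 3)*(k + 3)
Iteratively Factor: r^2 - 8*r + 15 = (r - 3)*(r - 5)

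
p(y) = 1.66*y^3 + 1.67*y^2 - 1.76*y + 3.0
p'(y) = 4.98*y^2 + 3.34*y - 1.76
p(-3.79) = -56.71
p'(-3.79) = 57.11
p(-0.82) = 4.65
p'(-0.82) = -1.15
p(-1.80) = 1.90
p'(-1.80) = 8.36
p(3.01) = 58.10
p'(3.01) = 53.41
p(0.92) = 4.09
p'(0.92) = 5.53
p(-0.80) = 4.63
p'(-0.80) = -1.24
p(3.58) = 94.27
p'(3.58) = 74.02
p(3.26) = 72.52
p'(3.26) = 62.05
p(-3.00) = -21.51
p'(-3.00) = 33.04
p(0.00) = 3.00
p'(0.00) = -1.76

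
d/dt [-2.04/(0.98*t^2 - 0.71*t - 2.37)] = (3.9984*t - 1.4484)/(-0.98*t^2 + 0.71*t + 2.37)^2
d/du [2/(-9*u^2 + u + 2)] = 2*(18*u - 1)/(-9*u^2 + u + 2)^2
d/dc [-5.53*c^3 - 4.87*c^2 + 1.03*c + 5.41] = -16.59*c^2 - 9.74*c + 1.03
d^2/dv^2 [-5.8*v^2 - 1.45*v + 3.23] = -11.6000000000000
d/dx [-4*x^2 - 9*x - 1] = -8*x - 9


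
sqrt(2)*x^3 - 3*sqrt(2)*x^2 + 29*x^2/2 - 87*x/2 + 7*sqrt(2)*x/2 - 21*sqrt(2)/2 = (x - 3)*(x + 7*sqrt(2))*(sqrt(2)*x + 1/2)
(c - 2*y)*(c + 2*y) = c^2 - 4*y^2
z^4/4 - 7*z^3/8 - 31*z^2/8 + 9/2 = (z/4 + 1/2)*(z - 6)*(z - 1)*(z + 3/2)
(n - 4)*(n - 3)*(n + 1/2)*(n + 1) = n^4 - 11*n^3/2 + 2*n^2 + 29*n/2 + 6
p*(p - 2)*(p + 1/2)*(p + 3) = p^4 + 3*p^3/2 - 11*p^2/2 - 3*p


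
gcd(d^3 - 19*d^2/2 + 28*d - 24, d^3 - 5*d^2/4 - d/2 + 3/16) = d - 3/2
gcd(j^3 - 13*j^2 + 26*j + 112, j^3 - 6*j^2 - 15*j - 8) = j - 8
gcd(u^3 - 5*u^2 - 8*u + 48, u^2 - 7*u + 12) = u - 4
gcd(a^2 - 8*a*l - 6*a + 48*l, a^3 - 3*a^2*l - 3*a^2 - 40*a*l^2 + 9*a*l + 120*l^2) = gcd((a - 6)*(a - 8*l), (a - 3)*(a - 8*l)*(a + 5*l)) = a - 8*l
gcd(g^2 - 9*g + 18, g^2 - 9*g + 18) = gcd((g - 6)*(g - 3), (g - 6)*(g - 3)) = g^2 - 9*g + 18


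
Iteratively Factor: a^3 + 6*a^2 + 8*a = (a + 4)*(a^2 + 2*a) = a*(a + 4)*(a + 2)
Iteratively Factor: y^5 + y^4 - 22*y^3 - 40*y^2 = (y)*(y^4 + y^3 - 22*y^2 - 40*y) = y^2*(y^3 + y^2 - 22*y - 40) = y^2*(y + 2)*(y^2 - y - 20) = y^2*(y - 5)*(y + 2)*(y + 4)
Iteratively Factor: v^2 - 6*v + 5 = (v - 1)*(v - 5)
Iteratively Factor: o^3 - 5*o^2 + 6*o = (o - 3)*(o^2 - 2*o) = o*(o - 3)*(o - 2)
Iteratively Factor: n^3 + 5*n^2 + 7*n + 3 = (n + 1)*(n^2 + 4*n + 3) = (n + 1)*(n + 3)*(n + 1)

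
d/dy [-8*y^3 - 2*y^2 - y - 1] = -24*y^2 - 4*y - 1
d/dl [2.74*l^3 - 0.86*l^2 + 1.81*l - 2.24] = 8.22*l^2 - 1.72*l + 1.81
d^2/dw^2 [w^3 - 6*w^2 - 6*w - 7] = 6*w - 12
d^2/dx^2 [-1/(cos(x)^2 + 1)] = 2*(2*sin(x)^4 + sin(x)^2 - 2)/(cos(x)^2 + 1)^3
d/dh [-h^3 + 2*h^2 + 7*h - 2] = -3*h^2 + 4*h + 7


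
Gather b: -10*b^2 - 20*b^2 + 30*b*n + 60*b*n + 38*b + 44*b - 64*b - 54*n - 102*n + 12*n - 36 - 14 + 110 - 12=-30*b^2 + b*(90*n + 18) - 144*n + 48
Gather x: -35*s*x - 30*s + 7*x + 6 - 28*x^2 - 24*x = -30*s - 28*x^2 + x*(-35*s - 17) + 6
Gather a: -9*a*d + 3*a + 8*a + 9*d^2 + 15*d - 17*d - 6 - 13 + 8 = a*(11 - 9*d) + 9*d^2 - 2*d - 11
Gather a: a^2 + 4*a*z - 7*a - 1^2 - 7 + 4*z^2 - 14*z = a^2 + a*(4*z - 7) + 4*z^2 - 14*z - 8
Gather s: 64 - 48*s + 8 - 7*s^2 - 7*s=-7*s^2 - 55*s + 72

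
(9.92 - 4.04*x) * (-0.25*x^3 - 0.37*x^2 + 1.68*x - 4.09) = 1.01*x^4 - 0.9852*x^3 - 10.4576*x^2 + 33.1892*x - 40.5728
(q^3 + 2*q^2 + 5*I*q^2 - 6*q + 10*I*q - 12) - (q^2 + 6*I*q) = q^3 + q^2 + 5*I*q^2 - 6*q + 4*I*q - 12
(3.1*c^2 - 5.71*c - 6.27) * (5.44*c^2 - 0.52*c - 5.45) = 16.864*c^4 - 32.6744*c^3 - 48.0346*c^2 + 34.3799*c + 34.1715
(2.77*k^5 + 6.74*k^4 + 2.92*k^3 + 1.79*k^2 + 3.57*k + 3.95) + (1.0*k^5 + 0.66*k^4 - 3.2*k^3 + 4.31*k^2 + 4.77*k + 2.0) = 3.77*k^5 + 7.4*k^4 - 0.28*k^3 + 6.1*k^2 + 8.34*k + 5.95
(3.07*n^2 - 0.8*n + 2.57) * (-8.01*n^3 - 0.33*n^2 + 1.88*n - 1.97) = -24.5907*n^5 + 5.3949*n^4 - 14.5501*n^3 - 8.4*n^2 + 6.4076*n - 5.0629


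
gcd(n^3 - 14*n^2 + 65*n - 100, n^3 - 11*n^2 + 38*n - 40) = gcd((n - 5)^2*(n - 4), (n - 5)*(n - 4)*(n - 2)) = n^2 - 9*n + 20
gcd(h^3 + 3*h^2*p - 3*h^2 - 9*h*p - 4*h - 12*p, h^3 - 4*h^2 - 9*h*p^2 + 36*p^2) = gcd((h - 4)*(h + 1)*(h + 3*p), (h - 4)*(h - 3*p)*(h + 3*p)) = h^2 + 3*h*p - 4*h - 12*p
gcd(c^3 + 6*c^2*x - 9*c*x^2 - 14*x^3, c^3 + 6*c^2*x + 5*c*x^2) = c + x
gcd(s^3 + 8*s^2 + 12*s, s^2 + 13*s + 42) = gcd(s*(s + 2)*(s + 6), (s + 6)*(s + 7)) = s + 6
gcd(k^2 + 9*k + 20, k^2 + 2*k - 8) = k + 4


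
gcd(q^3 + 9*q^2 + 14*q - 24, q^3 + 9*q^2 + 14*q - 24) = q^3 + 9*q^2 + 14*q - 24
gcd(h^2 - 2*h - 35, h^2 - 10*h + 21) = h - 7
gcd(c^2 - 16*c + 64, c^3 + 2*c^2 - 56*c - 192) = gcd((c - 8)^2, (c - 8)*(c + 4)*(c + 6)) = c - 8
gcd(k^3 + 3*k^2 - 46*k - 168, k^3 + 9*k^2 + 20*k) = k + 4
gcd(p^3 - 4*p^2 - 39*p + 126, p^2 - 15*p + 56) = p - 7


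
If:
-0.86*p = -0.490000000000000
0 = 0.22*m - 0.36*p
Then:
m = 0.93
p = 0.57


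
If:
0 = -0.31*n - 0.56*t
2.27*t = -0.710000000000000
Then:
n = 0.57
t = -0.31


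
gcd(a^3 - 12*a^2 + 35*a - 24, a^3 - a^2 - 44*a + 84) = 1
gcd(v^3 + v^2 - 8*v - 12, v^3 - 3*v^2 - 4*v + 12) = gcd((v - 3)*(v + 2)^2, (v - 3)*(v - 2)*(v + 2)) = v^2 - v - 6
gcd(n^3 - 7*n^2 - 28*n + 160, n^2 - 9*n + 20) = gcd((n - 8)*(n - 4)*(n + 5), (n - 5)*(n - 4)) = n - 4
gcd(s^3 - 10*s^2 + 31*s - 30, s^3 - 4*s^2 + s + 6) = s^2 - 5*s + 6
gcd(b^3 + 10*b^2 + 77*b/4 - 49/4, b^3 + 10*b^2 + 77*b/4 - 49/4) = b^3 + 10*b^2 + 77*b/4 - 49/4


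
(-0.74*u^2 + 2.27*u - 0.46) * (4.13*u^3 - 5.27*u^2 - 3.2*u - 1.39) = -3.0562*u^5 + 13.2749*u^4 - 11.4947*u^3 - 3.8112*u^2 - 1.6833*u + 0.6394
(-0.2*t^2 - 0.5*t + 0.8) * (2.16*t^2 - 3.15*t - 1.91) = -0.432*t^4 - 0.45*t^3 + 3.685*t^2 - 1.565*t - 1.528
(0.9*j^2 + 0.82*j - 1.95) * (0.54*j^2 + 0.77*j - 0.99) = 0.486*j^4 + 1.1358*j^3 - 1.3126*j^2 - 2.3133*j + 1.9305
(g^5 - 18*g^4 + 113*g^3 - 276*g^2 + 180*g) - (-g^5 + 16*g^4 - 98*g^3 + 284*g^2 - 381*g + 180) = 2*g^5 - 34*g^4 + 211*g^3 - 560*g^2 + 561*g - 180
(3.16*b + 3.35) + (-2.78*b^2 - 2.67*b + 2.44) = -2.78*b^2 + 0.49*b + 5.79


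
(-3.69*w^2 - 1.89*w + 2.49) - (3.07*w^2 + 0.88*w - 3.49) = -6.76*w^2 - 2.77*w + 5.98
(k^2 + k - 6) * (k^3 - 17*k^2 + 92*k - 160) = k^5 - 16*k^4 + 69*k^3 + 34*k^2 - 712*k + 960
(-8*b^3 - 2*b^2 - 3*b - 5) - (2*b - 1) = -8*b^3 - 2*b^2 - 5*b - 4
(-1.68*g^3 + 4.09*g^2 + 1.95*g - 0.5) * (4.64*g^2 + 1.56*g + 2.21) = -7.7952*g^5 + 16.3568*g^4 + 11.7156*g^3 + 9.7609*g^2 + 3.5295*g - 1.105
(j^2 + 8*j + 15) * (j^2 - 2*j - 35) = j^4 + 6*j^3 - 36*j^2 - 310*j - 525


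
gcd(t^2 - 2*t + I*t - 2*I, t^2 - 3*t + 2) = t - 2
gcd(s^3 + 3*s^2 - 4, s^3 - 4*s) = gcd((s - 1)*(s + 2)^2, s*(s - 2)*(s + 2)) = s + 2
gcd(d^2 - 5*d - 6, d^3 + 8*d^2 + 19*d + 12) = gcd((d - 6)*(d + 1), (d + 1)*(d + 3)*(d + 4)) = d + 1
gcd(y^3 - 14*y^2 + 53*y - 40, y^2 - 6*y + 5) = y^2 - 6*y + 5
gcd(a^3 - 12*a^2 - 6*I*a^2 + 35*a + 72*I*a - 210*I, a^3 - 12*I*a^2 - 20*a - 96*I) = a - 6*I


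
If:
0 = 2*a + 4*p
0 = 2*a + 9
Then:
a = -9/2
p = 9/4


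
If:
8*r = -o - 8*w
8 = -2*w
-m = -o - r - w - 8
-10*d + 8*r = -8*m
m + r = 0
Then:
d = 0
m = -6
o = -16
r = 6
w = -4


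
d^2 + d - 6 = (d - 2)*(d + 3)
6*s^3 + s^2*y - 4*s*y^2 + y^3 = (-3*s + y)*(-2*s + y)*(s + y)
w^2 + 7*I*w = w*(w + 7*I)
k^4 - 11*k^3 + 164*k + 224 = (k - 8)*(k - 7)*(k + 2)^2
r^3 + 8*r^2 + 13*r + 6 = (r + 1)^2*(r + 6)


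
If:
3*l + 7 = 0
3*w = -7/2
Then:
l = -7/3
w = -7/6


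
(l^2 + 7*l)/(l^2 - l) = (l + 7)/(l - 1)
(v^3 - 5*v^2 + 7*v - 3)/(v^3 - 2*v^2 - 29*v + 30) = (v^2 - 4*v + 3)/(v^2 - v - 30)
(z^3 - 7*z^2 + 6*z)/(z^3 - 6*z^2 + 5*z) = (z - 6)/(z - 5)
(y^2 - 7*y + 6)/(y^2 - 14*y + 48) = (y - 1)/(y - 8)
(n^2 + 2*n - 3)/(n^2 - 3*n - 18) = (n - 1)/(n - 6)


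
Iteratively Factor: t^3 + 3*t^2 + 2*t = (t)*(t^2 + 3*t + 2) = t*(t + 1)*(t + 2)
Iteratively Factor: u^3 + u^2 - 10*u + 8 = (u - 1)*(u^2 + 2*u - 8) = (u - 1)*(u + 4)*(u - 2)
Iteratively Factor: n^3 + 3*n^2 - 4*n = (n)*(n^2 + 3*n - 4) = n*(n - 1)*(n + 4)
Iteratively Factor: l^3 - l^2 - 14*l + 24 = (l + 4)*(l^2 - 5*l + 6) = (l - 2)*(l + 4)*(l - 3)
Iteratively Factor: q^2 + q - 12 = (q + 4)*(q - 3)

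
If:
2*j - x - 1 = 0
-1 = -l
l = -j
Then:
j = -1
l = 1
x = -3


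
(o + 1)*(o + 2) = o^2 + 3*o + 2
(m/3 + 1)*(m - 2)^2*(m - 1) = m^4/3 - 2*m^3/3 - 7*m^2/3 + 20*m/3 - 4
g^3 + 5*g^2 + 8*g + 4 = (g + 1)*(g + 2)^2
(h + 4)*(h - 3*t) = h^2 - 3*h*t + 4*h - 12*t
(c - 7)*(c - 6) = c^2 - 13*c + 42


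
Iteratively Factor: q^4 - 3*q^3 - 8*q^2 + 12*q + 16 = (q + 1)*(q^3 - 4*q^2 - 4*q + 16) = (q - 4)*(q + 1)*(q^2 - 4) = (q - 4)*(q + 1)*(q + 2)*(q - 2)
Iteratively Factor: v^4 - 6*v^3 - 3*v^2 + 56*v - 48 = (v - 4)*(v^3 - 2*v^2 - 11*v + 12) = (v - 4)*(v + 3)*(v^2 - 5*v + 4) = (v - 4)^2*(v + 3)*(v - 1)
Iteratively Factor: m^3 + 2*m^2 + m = (m + 1)*(m^2 + m) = m*(m + 1)*(m + 1)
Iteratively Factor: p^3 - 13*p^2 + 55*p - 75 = (p - 5)*(p^2 - 8*p + 15) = (p - 5)^2*(p - 3)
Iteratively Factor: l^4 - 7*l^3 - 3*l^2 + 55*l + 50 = (l - 5)*(l^3 - 2*l^2 - 13*l - 10) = (l - 5)*(l + 1)*(l^2 - 3*l - 10) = (l - 5)*(l + 1)*(l + 2)*(l - 5)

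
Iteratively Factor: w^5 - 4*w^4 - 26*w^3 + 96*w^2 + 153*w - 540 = (w + 4)*(w^4 - 8*w^3 + 6*w^2 + 72*w - 135) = (w + 3)*(w + 4)*(w^3 - 11*w^2 + 39*w - 45) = (w - 5)*(w + 3)*(w + 4)*(w^2 - 6*w + 9) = (w - 5)*(w - 3)*(w + 3)*(w + 4)*(w - 3)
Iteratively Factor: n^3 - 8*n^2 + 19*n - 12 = (n - 3)*(n^2 - 5*n + 4) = (n - 4)*(n - 3)*(n - 1)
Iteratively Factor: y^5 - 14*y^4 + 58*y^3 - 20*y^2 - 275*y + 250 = (y - 5)*(y^4 - 9*y^3 + 13*y^2 + 45*y - 50) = (y - 5)^2*(y^3 - 4*y^2 - 7*y + 10) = (y - 5)^3*(y^2 + y - 2) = (y - 5)^3*(y - 1)*(y + 2)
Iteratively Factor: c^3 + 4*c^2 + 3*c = (c)*(c^2 + 4*c + 3) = c*(c + 1)*(c + 3)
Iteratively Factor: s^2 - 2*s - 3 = (s + 1)*(s - 3)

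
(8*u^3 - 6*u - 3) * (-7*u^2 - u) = -56*u^5 - 8*u^4 + 42*u^3 + 27*u^2 + 3*u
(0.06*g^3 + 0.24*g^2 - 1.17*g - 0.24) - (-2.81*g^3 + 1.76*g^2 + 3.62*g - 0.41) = 2.87*g^3 - 1.52*g^2 - 4.79*g + 0.17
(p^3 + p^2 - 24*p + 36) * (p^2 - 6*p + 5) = p^5 - 5*p^4 - 25*p^3 + 185*p^2 - 336*p + 180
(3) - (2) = 1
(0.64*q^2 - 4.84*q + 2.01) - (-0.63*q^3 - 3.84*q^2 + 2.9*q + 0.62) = 0.63*q^3 + 4.48*q^2 - 7.74*q + 1.39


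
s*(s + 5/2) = s^2 + 5*s/2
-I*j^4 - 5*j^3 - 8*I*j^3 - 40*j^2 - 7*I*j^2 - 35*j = j*(j + 7)*(j - 5*I)*(-I*j - I)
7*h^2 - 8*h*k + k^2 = (-7*h + k)*(-h + k)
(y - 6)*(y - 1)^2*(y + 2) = y^4 - 6*y^3 - 3*y^2 + 20*y - 12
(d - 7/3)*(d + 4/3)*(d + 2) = d^3 + d^2 - 46*d/9 - 56/9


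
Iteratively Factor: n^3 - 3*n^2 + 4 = (n - 2)*(n^2 - n - 2) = (n - 2)*(n + 1)*(n - 2)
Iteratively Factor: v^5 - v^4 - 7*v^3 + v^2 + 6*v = (v + 2)*(v^4 - 3*v^3 - v^2 + 3*v) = (v - 1)*(v + 2)*(v^3 - 2*v^2 - 3*v) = v*(v - 1)*(v + 2)*(v^2 - 2*v - 3) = v*(v - 3)*(v - 1)*(v + 2)*(v + 1)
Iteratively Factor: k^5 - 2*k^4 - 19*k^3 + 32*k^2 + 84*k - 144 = (k - 2)*(k^4 - 19*k^2 - 6*k + 72) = (k - 4)*(k - 2)*(k^3 + 4*k^2 - 3*k - 18) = (k - 4)*(k - 2)^2*(k^2 + 6*k + 9) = (k - 4)*(k - 2)^2*(k + 3)*(k + 3)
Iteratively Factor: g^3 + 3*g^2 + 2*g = (g + 1)*(g^2 + 2*g) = (g + 1)*(g + 2)*(g)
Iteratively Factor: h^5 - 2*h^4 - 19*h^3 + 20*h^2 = (h - 5)*(h^4 + 3*h^3 - 4*h^2) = (h - 5)*(h - 1)*(h^3 + 4*h^2) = h*(h - 5)*(h - 1)*(h^2 + 4*h) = h*(h - 5)*(h - 1)*(h + 4)*(h)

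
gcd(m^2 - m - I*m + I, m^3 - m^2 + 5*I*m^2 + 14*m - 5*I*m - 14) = m - 1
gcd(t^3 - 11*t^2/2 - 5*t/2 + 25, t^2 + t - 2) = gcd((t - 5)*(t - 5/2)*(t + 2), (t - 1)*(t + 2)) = t + 2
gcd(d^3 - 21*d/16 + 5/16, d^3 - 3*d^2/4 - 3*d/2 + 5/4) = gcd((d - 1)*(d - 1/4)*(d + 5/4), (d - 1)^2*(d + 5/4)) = d^2 + d/4 - 5/4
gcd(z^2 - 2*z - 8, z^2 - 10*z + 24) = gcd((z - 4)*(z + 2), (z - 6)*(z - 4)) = z - 4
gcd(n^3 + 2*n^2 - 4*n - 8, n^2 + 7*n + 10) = n + 2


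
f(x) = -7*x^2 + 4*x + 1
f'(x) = 4 - 14*x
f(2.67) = -38.22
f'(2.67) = -33.38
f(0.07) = 1.25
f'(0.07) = 3.02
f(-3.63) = -105.76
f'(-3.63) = 54.82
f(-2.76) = -63.36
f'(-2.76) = 42.64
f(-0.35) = -1.26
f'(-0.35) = 8.90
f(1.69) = -12.23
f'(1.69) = -19.66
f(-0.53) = -3.09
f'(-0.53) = 11.42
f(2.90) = -46.27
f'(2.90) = -36.60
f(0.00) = 1.00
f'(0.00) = 4.00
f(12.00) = -959.00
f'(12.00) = -164.00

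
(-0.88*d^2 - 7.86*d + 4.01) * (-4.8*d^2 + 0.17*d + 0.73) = 4.224*d^4 + 37.5784*d^3 - 21.2266*d^2 - 5.0561*d + 2.9273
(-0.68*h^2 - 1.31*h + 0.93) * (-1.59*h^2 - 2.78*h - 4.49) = 1.0812*h^4 + 3.9733*h^3 + 5.2163*h^2 + 3.2965*h - 4.1757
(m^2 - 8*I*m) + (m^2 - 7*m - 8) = 2*m^2 - 7*m - 8*I*m - 8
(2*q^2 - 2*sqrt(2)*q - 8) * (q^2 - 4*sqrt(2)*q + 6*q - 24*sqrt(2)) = 2*q^4 - 10*sqrt(2)*q^3 + 12*q^3 - 60*sqrt(2)*q^2 + 8*q^2 + 32*sqrt(2)*q + 48*q + 192*sqrt(2)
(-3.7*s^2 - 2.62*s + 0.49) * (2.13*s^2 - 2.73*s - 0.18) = -7.881*s^4 + 4.5204*s^3 + 8.8623*s^2 - 0.8661*s - 0.0882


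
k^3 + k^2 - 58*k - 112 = (k - 8)*(k + 2)*(k + 7)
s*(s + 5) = s^2 + 5*s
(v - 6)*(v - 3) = v^2 - 9*v + 18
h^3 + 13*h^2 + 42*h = h*(h + 6)*(h + 7)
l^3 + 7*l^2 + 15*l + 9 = (l + 1)*(l + 3)^2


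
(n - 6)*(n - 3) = n^2 - 9*n + 18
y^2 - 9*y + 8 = (y - 8)*(y - 1)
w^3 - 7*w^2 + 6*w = w*(w - 6)*(w - 1)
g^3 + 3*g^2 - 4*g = g*(g - 1)*(g + 4)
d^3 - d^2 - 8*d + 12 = (d - 2)^2*(d + 3)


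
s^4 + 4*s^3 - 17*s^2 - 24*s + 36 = (s - 3)*(s - 1)*(s + 2)*(s + 6)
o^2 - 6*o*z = o*(o - 6*z)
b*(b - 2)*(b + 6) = b^3 + 4*b^2 - 12*b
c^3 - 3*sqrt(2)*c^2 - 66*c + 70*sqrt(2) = (c - 7*sqrt(2))*(c - sqrt(2))*(c + 5*sqrt(2))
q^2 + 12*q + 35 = (q + 5)*(q + 7)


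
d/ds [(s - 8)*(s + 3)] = 2*s - 5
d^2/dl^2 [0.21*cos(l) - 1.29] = -0.21*cos(l)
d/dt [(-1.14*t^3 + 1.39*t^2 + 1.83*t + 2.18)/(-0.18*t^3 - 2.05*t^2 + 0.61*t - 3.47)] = (-1.11022302462516e-16*t^5 + 2.5872*t^4 - 0.732*t^3 + 17.644*t^2 - 0.708599999999998*t - 7.6799)/(0.0324*t^6 + 0.738*t^5 + 3.9829*t^4 - 1.2518*t^3 + 14.5991*t^2 - 4.2334*t + 12.0409)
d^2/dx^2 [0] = 0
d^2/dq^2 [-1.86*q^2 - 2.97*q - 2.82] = -3.72000000000000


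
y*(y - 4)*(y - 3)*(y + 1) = y^4 - 6*y^3 + 5*y^2 + 12*y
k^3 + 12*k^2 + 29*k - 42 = (k - 1)*(k + 6)*(k + 7)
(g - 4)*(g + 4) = g^2 - 16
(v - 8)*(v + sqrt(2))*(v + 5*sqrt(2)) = v^3 - 8*v^2 + 6*sqrt(2)*v^2 - 48*sqrt(2)*v + 10*v - 80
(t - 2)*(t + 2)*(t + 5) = t^3 + 5*t^2 - 4*t - 20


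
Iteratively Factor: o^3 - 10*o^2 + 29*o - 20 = (o - 4)*(o^2 - 6*o + 5) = (o - 4)*(o - 1)*(o - 5)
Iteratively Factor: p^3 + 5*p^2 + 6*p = (p + 2)*(p^2 + 3*p) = (p + 2)*(p + 3)*(p)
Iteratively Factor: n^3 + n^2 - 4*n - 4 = (n + 1)*(n^2 - 4) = (n + 1)*(n + 2)*(n - 2)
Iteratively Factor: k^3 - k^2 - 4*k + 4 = (k - 1)*(k^2 - 4) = (k - 2)*(k - 1)*(k + 2)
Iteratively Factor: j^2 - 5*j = (j - 5)*(j)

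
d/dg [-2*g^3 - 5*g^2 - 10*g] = -6*g^2 - 10*g - 10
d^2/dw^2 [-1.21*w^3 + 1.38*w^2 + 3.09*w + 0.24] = 2.76 - 7.26*w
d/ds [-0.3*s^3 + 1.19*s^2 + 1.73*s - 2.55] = -0.9*s^2 + 2.38*s + 1.73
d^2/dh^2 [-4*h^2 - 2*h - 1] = -8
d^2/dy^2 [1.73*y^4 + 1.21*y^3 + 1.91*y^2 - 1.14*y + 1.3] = 20.76*y^2 + 7.26*y + 3.82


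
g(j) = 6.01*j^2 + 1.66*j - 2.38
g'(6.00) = 73.78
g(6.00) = 223.94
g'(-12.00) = -142.58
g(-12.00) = 843.14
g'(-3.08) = -35.36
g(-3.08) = 49.52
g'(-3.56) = -41.13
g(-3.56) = 67.88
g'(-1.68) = -18.53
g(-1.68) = 11.79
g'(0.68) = 9.83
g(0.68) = 1.53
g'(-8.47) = -100.15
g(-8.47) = 414.72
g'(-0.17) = -0.38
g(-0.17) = -2.49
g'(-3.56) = -41.13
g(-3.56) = 67.88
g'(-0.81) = -8.08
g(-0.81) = 0.22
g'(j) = 12.02*j + 1.66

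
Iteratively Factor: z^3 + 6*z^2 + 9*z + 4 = (z + 4)*(z^2 + 2*z + 1) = (z + 1)*(z + 4)*(z + 1)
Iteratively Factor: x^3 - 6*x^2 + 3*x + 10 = (x + 1)*(x^2 - 7*x + 10) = (x - 2)*(x + 1)*(x - 5)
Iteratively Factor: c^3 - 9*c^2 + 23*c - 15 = (c - 3)*(c^2 - 6*c + 5) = (c - 5)*(c - 3)*(c - 1)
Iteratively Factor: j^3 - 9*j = (j)*(j^2 - 9) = j*(j - 3)*(j + 3)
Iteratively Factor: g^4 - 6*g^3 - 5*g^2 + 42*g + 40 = (g - 4)*(g^3 - 2*g^2 - 13*g - 10) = (g - 4)*(g + 2)*(g^2 - 4*g - 5) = (g - 4)*(g + 1)*(g + 2)*(g - 5)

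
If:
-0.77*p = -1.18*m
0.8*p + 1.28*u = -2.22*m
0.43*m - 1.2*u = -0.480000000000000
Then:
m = -0.13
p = -0.20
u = 0.35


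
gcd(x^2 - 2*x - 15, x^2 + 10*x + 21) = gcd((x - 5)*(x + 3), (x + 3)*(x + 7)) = x + 3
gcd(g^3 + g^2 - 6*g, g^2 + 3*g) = g^2 + 3*g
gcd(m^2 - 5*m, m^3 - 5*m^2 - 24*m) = m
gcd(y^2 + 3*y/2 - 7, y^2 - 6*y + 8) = y - 2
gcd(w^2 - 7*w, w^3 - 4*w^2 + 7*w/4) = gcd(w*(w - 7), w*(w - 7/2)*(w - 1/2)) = w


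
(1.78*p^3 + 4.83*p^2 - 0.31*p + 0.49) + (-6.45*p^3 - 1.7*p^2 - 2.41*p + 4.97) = -4.67*p^3 + 3.13*p^2 - 2.72*p + 5.46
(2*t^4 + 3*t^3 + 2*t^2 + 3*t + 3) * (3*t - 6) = 6*t^5 - 3*t^4 - 12*t^3 - 3*t^2 - 9*t - 18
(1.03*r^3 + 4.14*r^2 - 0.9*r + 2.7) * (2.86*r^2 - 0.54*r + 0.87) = 2.9458*r^5 + 11.2842*r^4 - 3.9135*r^3 + 11.8098*r^2 - 2.241*r + 2.349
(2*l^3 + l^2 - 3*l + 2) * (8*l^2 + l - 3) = 16*l^5 + 10*l^4 - 29*l^3 + 10*l^2 + 11*l - 6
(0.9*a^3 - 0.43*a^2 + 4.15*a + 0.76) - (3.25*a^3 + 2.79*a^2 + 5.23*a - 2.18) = -2.35*a^3 - 3.22*a^2 - 1.08*a + 2.94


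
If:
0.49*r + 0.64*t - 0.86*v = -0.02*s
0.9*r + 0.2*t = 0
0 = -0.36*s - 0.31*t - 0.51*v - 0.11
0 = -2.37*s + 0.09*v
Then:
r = 0.04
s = -0.00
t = -0.17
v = -0.11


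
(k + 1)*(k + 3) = k^2 + 4*k + 3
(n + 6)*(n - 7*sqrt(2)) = n^2 - 7*sqrt(2)*n + 6*n - 42*sqrt(2)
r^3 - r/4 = r*(r - 1/2)*(r + 1/2)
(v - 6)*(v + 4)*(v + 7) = v^3 + 5*v^2 - 38*v - 168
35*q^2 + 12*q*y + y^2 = (5*q + y)*(7*q + y)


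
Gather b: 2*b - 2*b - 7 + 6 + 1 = 0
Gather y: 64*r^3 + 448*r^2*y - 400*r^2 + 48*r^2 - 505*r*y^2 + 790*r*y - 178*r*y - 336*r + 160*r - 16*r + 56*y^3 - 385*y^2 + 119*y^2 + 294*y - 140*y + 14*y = 64*r^3 - 352*r^2 - 192*r + 56*y^3 + y^2*(-505*r - 266) + y*(448*r^2 + 612*r + 168)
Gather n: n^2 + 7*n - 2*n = n^2 + 5*n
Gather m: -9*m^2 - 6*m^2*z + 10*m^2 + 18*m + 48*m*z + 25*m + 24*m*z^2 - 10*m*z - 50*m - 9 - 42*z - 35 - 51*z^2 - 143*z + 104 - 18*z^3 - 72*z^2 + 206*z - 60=m^2*(1 - 6*z) + m*(24*z^2 + 38*z - 7) - 18*z^3 - 123*z^2 + 21*z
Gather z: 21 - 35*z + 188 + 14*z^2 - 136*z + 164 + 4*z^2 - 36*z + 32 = 18*z^2 - 207*z + 405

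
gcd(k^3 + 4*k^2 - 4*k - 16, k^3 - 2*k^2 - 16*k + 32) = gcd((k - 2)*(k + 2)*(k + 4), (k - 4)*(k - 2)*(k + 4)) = k^2 + 2*k - 8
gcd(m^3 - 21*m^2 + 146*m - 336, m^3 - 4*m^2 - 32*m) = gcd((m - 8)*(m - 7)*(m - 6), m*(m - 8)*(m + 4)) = m - 8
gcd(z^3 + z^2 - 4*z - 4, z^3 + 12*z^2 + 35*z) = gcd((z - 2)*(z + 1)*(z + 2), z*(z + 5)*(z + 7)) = 1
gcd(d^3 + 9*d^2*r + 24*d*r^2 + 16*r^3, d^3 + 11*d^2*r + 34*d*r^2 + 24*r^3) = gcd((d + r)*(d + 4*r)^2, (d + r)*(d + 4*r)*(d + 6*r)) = d^2 + 5*d*r + 4*r^2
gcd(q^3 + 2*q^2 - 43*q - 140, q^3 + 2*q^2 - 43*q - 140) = q^3 + 2*q^2 - 43*q - 140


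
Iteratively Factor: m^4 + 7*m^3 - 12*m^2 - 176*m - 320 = (m + 4)*(m^3 + 3*m^2 - 24*m - 80) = (m + 4)^2*(m^2 - m - 20) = (m - 5)*(m + 4)^2*(m + 4)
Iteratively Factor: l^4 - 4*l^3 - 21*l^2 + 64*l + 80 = (l - 5)*(l^3 + l^2 - 16*l - 16) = (l - 5)*(l - 4)*(l^2 + 5*l + 4) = (l - 5)*(l - 4)*(l + 4)*(l + 1)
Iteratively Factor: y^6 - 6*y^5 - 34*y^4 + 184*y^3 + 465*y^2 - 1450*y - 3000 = (y - 5)*(y^5 - y^4 - 39*y^3 - 11*y^2 + 410*y + 600) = (y - 5)^2*(y^4 + 4*y^3 - 19*y^2 - 106*y - 120) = (y - 5)^2*(y + 3)*(y^3 + y^2 - 22*y - 40) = (y - 5)^2*(y + 2)*(y + 3)*(y^2 - y - 20) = (y - 5)^3*(y + 2)*(y + 3)*(y + 4)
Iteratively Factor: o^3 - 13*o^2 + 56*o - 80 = (o - 4)*(o^2 - 9*o + 20) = (o - 5)*(o - 4)*(o - 4)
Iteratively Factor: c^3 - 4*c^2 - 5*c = (c)*(c^2 - 4*c - 5) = c*(c - 5)*(c + 1)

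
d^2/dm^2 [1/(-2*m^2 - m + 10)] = 2*(4*m^2 + 2*m - (4*m + 1)^2 - 20)/(2*m^2 + m - 10)^3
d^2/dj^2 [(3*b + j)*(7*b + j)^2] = 34*b + 6*j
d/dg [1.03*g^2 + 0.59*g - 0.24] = 2.06*g + 0.59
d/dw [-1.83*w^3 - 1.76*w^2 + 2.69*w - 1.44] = -5.49*w^2 - 3.52*w + 2.69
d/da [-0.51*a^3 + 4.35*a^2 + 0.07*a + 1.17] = -1.53*a^2 + 8.7*a + 0.07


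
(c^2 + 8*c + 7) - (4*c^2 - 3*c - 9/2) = -3*c^2 + 11*c + 23/2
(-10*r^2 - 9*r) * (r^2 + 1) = -10*r^4 - 9*r^3 - 10*r^2 - 9*r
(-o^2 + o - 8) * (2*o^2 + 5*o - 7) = -2*o^4 - 3*o^3 - 4*o^2 - 47*o + 56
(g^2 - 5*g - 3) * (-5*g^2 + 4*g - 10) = -5*g^4 + 29*g^3 - 15*g^2 + 38*g + 30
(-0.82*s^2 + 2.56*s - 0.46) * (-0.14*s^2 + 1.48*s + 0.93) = 0.1148*s^4 - 1.572*s^3 + 3.0906*s^2 + 1.7*s - 0.4278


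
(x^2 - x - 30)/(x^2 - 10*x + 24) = (x + 5)/(x - 4)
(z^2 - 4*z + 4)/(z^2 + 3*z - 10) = (z - 2)/(z + 5)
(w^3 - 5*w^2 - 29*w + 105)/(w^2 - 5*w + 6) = (w^2 - 2*w - 35)/(w - 2)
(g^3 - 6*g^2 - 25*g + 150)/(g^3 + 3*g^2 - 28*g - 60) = (g^2 - g - 30)/(g^2 + 8*g + 12)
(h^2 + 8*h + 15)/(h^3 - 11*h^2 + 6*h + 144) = (h + 5)/(h^2 - 14*h + 48)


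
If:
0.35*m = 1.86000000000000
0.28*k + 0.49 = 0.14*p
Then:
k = 0.5*p - 1.75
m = 5.31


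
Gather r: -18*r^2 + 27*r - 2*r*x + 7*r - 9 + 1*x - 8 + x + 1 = -18*r^2 + r*(34 - 2*x) + 2*x - 16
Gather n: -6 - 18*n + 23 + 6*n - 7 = 10 - 12*n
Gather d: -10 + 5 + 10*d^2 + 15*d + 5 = 10*d^2 + 15*d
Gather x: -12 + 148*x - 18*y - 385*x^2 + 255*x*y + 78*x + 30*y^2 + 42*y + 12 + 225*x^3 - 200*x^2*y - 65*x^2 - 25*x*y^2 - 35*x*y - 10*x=225*x^3 + x^2*(-200*y - 450) + x*(-25*y^2 + 220*y + 216) + 30*y^2 + 24*y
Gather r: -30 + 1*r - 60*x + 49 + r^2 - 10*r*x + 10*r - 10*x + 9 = r^2 + r*(11 - 10*x) - 70*x + 28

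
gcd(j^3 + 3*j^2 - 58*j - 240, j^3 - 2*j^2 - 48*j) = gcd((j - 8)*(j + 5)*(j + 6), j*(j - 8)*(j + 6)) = j^2 - 2*j - 48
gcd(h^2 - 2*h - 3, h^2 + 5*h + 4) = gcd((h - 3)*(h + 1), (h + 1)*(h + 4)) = h + 1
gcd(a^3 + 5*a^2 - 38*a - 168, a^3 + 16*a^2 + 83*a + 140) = a^2 + 11*a + 28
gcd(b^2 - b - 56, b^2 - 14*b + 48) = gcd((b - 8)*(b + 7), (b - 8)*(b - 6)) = b - 8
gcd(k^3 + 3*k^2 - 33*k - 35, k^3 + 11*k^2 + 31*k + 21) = k^2 + 8*k + 7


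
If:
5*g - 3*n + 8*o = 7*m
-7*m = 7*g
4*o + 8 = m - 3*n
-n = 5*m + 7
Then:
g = 47/35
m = -47/35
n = -2/7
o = -297/140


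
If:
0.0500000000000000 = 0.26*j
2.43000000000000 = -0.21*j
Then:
No Solution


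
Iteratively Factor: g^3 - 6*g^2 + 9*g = (g)*(g^2 - 6*g + 9) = g*(g - 3)*(g - 3)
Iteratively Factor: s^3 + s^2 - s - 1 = (s + 1)*(s^2 - 1) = (s - 1)*(s + 1)*(s + 1)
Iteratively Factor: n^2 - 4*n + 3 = (n - 3)*(n - 1)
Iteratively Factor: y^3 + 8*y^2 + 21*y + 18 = (y + 2)*(y^2 + 6*y + 9) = (y + 2)*(y + 3)*(y + 3)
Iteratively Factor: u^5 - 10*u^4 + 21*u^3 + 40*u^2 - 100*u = (u + 2)*(u^4 - 12*u^3 + 45*u^2 - 50*u) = (u - 5)*(u + 2)*(u^3 - 7*u^2 + 10*u) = u*(u - 5)*(u + 2)*(u^2 - 7*u + 10) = u*(u - 5)*(u - 2)*(u + 2)*(u - 5)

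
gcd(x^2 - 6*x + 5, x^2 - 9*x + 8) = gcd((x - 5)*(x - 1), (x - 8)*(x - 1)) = x - 1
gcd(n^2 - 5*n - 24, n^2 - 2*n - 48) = n - 8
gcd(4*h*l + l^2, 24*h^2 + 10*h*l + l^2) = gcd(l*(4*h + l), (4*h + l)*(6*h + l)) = 4*h + l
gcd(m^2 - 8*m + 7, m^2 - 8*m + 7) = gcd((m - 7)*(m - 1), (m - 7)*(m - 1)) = m^2 - 8*m + 7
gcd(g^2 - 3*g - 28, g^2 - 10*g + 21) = g - 7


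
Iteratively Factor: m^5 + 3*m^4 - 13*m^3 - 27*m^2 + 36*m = (m - 1)*(m^4 + 4*m^3 - 9*m^2 - 36*m) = (m - 1)*(m + 3)*(m^3 + m^2 - 12*m) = (m - 1)*(m + 3)*(m + 4)*(m^2 - 3*m) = (m - 3)*(m - 1)*(m + 3)*(m + 4)*(m)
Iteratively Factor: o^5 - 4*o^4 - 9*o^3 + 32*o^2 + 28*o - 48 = (o - 4)*(o^4 - 9*o^2 - 4*o + 12) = (o - 4)*(o - 3)*(o^3 + 3*o^2 - 4) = (o - 4)*(o - 3)*(o + 2)*(o^2 + o - 2) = (o - 4)*(o - 3)*(o - 1)*(o + 2)*(o + 2)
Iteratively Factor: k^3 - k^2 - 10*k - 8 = (k - 4)*(k^2 + 3*k + 2) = (k - 4)*(k + 2)*(k + 1)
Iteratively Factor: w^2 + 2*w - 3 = (w - 1)*(w + 3)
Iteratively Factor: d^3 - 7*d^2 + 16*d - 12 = (d - 3)*(d^2 - 4*d + 4) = (d - 3)*(d - 2)*(d - 2)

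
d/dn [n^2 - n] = 2*n - 1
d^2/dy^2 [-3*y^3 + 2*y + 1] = -18*y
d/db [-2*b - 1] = -2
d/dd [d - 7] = 1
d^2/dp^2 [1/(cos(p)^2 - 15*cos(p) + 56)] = (-4*sin(p)^4 + 3*sin(p)^2 - 3585*cos(p)/4 + 45*cos(3*p)/4 + 339)/((cos(p) - 8)^3*(cos(p) - 7)^3)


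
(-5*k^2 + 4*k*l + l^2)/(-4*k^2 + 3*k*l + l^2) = (5*k + l)/(4*k + l)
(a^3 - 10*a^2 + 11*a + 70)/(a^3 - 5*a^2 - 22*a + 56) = (a^2 - 3*a - 10)/(a^2 + 2*a - 8)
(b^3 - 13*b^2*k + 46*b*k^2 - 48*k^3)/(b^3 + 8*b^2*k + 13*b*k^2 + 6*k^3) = (b^3 - 13*b^2*k + 46*b*k^2 - 48*k^3)/(b^3 + 8*b^2*k + 13*b*k^2 + 6*k^3)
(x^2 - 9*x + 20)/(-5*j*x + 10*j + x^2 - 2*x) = (-x^2 + 9*x - 20)/(5*j*x - 10*j - x^2 + 2*x)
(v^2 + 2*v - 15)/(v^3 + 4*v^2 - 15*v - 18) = (v + 5)/(v^2 + 7*v + 6)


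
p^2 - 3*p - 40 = (p - 8)*(p + 5)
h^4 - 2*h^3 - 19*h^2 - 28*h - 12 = (h - 6)*(h + 1)^2*(h + 2)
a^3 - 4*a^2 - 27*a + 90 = (a - 6)*(a - 3)*(a + 5)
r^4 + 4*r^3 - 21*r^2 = r^2*(r - 3)*(r + 7)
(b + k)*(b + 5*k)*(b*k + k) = b^3*k + 6*b^2*k^2 + b^2*k + 5*b*k^3 + 6*b*k^2 + 5*k^3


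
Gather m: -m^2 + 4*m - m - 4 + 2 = -m^2 + 3*m - 2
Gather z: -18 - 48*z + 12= -48*z - 6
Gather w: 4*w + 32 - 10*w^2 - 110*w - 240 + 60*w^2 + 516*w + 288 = 50*w^2 + 410*w + 80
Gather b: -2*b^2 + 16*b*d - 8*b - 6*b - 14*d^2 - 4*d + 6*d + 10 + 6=-2*b^2 + b*(16*d - 14) - 14*d^2 + 2*d + 16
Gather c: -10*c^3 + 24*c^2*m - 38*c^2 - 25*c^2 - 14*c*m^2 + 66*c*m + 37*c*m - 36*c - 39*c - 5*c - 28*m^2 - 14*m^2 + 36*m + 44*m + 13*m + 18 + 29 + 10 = -10*c^3 + c^2*(24*m - 63) + c*(-14*m^2 + 103*m - 80) - 42*m^2 + 93*m + 57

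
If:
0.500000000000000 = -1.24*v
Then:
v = -0.40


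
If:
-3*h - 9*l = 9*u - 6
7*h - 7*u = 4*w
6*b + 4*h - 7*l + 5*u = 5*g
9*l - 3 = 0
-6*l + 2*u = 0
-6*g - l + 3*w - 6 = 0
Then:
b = -941/432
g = -265/72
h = -2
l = 1/3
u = 1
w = -21/4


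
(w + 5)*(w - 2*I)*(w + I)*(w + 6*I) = w^4 + 5*w^3 + 5*I*w^3 + 8*w^2 + 25*I*w^2 + 40*w + 12*I*w + 60*I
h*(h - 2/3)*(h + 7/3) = h^3 + 5*h^2/3 - 14*h/9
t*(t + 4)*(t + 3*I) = t^3 + 4*t^2 + 3*I*t^2 + 12*I*t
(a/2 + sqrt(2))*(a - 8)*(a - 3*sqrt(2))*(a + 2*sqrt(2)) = a^4/2 - 4*a^3 + sqrt(2)*a^3/2 - 8*a^2 - 4*sqrt(2)*a^2 - 12*sqrt(2)*a + 64*a + 96*sqrt(2)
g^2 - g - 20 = (g - 5)*(g + 4)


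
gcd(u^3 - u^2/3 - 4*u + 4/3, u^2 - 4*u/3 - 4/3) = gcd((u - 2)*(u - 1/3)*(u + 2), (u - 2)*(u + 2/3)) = u - 2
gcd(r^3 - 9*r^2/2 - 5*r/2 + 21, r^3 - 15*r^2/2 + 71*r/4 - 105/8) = r - 7/2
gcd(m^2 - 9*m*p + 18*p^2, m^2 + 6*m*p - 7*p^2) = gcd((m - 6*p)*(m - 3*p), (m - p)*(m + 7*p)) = 1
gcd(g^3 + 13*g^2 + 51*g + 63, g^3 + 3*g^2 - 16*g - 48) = g + 3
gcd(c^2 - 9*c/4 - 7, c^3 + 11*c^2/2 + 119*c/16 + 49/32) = c + 7/4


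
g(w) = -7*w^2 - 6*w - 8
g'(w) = -14*w - 6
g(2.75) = -77.44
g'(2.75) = -44.50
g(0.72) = -15.95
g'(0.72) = -16.08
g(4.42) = -171.27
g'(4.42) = -67.88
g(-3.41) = -68.94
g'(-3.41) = 41.74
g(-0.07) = -7.61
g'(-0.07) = -5.02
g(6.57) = -349.57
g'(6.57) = -97.98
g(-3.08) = -55.92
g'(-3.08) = 37.12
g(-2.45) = -35.32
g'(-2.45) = 28.30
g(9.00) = -629.00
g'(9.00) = -132.00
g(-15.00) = -1493.00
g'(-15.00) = 204.00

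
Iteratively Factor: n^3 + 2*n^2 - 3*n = (n + 3)*(n^2 - n) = n*(n + 3)*(n - 1)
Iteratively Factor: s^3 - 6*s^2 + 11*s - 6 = (s - 2)*(s^2 - 4*s + 3) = (s - 2)*(s - 1)*(s - 3)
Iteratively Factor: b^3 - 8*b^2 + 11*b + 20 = (b - 5)*(b^2 - 3*b - 4) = (b - 5)*(b + 1)*(b - 4)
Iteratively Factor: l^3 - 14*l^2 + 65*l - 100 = (l - 5)*(l^2 - 9*l + 20) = (l - 5)^2*(l - 4)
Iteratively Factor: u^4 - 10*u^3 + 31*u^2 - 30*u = (u)*(u^3 - 10*u^2 + 31*u - 30) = u*(u - 5)*(u^2 - 5*u + 6) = u*(u - 5)*(u - 2)*(u - 3)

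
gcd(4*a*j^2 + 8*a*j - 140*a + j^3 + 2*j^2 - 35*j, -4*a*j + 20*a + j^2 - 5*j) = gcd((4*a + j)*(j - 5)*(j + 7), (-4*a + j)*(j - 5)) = j - 5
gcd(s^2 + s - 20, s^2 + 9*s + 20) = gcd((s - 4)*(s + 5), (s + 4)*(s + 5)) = s + 5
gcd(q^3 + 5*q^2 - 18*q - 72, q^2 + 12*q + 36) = q + 6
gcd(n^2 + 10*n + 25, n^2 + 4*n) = 1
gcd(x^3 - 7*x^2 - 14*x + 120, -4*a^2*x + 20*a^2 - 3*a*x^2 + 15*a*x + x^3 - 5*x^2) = x - 5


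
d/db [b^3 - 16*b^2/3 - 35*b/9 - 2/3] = 3*b^2 - 32*b/3 - 35/9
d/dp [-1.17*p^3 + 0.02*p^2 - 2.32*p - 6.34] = -3.51*p^2 + 0.04*p - 2.32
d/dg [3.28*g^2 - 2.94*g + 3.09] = 6.56*g - 2.94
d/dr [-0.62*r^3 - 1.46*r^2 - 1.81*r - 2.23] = -1.86*r^2 - 2.92*r - 1.81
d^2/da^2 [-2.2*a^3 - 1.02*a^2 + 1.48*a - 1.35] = -13.2*a - 2.04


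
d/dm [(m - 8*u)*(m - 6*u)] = 2*m - 14*u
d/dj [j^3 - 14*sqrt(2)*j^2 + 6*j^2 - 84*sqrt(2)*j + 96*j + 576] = 3*j^2 - 28*sqrt(2)*j + 12*j - 84*sqrt(2) + 96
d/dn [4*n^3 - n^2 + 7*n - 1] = 12*n^2 - 2*n + 7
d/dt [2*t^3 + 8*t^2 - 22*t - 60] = 6*t^2 + 16*t - 22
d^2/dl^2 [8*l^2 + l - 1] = 16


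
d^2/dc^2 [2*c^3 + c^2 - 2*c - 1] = 12*c + 2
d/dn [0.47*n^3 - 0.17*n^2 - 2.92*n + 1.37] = 1.41*n^2 - 0.34*n - 2.92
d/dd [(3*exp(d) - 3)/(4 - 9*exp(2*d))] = 3*(-18*(1 - exp(d))*exp(d) - 9*exp(2*d) + 4)*exp(d)/(9*exp(2*d) - 4)^2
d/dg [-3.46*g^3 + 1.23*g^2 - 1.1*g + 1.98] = -10.38*g^2 + 2.46*g - 1.1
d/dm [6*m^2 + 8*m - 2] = 12*m + 8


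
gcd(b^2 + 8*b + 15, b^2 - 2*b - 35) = b + 5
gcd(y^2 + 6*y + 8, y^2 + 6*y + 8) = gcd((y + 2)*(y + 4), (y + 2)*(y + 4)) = y^2 + 6*y + 8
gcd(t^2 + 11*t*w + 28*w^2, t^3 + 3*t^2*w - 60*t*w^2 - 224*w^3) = t^2 + 11*t*w + 28*w^2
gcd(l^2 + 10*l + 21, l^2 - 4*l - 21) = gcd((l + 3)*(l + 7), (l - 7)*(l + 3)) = l + 3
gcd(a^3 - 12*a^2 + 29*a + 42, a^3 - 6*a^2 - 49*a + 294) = a^2 - 13*a + 42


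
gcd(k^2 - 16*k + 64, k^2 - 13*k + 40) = k - 8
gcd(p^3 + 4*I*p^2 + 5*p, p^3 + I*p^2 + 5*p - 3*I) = p - I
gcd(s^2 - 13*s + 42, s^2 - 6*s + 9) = 1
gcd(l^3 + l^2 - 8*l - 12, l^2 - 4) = l + 2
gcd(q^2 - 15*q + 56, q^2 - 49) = q - 7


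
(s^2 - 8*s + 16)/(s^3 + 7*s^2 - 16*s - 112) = (s - 4)/(s^2 + 11*s + 28)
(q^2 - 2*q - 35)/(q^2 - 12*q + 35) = (q + 5)/(q - 5)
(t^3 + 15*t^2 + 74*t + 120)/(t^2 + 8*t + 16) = (t^2 + 11*t + 30)/(t + 4)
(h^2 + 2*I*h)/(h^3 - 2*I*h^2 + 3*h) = (h + 2*I)/(h^2 - 2*I*h + 3)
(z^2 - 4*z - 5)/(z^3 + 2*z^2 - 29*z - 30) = 1/(z + 6)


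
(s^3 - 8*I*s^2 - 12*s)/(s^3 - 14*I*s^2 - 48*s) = (s - 2*I)/(s - 8*I)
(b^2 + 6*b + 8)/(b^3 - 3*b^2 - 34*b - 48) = (b + 4)/(b^2 - 5*b - 24)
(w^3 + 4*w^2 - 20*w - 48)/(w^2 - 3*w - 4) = (w^2 + 8*w + 12)/(w + 1)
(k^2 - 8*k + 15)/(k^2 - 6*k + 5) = (k - 3)/(k - 1)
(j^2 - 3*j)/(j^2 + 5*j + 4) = j*(j - 3)/(j^2 + 5*j + 4)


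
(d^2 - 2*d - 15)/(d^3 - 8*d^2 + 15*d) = (d + 3)/(d*(d - 3))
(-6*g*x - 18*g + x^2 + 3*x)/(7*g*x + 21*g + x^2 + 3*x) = (-6*g + x)/(7*g + x)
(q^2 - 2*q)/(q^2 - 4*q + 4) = q/(q - 2)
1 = 1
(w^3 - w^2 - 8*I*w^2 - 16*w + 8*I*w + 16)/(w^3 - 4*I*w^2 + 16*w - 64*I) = (w - 1)/(w + 4*I)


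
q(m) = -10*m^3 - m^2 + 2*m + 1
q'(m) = -30*m^2 - 2*m + 2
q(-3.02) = 261.28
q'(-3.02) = -265.57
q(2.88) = -240.41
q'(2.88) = -252.59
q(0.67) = -1.12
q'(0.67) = -12.81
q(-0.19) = 0.65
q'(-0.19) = 1.30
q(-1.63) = 38.39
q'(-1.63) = -74.45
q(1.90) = -67.40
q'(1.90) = -110.10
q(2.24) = -111.93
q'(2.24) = -153.01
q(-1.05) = 9.37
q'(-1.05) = -28.98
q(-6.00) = 2113.00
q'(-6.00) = -1066.00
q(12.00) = -17399.00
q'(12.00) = -4342.00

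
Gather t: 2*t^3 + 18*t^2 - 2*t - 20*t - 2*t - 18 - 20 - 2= 2*t^3 + 18*t^2 - 24*t - 40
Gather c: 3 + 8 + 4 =15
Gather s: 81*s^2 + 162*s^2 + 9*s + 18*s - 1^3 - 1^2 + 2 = 243*s^2 + 27*s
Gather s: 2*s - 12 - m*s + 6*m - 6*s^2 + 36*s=6*m - 6*s^2 + s*(38 - m) - 12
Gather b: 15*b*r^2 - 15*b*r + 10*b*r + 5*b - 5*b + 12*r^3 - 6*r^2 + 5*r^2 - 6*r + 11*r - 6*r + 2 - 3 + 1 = b*(15*r^2 - 5*r) + 12*r^3 - r^2 - r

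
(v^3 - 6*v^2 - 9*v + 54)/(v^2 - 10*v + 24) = (v^2 - 9)/(v - 4)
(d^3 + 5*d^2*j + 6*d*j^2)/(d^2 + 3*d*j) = d + 2*j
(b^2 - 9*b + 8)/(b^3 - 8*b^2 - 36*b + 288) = (b - 1)/(b^2 - 36)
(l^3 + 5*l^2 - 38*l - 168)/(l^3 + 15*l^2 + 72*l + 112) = (l - 6)/(l + 4)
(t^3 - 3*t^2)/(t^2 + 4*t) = t*(t - 3)/(t + 4)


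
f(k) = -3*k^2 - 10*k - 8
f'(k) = -6*k - 10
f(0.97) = -20.52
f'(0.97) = -15.82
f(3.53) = -80.68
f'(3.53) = -31.18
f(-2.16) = -0.40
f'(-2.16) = 2.96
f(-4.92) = -31.42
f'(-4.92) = 19.52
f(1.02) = -21.32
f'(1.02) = -16.12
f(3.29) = -73.37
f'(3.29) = -29.74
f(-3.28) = -7.48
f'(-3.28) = 9.68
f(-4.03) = -16.42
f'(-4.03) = 14.18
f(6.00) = -176.00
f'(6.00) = -46.00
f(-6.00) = -56.00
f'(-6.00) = 26.00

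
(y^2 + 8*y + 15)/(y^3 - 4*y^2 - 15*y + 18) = (y + 5)/(y^2 - 7*y + 6)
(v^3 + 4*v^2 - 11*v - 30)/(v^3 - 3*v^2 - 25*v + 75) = (v + 2)/(v - 5)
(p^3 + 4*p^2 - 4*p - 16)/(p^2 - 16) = (p^2 - 4)/(p - 4)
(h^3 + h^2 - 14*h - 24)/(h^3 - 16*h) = (h^2 + 5*h + 6)/(h*(h + 4))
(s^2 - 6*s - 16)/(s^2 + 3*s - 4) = (s^2 - 6*s - 16)/(s^2 + 3*s - 4)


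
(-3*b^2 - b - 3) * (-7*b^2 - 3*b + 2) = 21*b^4 + 16*b^3 + 18*b^2 + 7*b - 6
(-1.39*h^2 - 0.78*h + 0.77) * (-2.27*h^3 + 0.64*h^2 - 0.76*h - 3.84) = 3.1553*h^5 + 0.881*h^4 - 1.1907*h^3 + 6.4232*h^2 + 2.41*h - 2.9568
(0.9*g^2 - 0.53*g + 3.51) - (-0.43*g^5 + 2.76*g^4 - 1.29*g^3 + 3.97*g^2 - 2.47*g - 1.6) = 0.43*g^5 - 2.76*g^4 + 1.29*g^3 - 3.07*g^2 + 1.94*g + 5.11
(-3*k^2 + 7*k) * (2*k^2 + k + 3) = -6*k^4 + 11*k^3 - 2*k^2 + 21*k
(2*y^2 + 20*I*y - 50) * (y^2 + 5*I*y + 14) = 2*y^4 + 30*I*y^3 - 122*y^2 + 30*I*y - 700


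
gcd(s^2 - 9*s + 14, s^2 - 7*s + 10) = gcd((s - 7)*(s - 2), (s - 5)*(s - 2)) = s - 2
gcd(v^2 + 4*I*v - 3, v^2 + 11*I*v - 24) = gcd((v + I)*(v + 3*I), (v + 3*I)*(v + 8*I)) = v + 3*I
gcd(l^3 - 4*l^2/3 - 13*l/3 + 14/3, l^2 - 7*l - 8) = 1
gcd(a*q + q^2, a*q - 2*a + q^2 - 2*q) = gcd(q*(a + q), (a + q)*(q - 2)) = a + q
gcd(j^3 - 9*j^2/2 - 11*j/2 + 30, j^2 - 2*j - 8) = j - 4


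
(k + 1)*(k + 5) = k^2 + 6*k + 5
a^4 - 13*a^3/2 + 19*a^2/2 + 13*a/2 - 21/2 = (a - 7/2)*(a - 3)*(a - 1)*(a + 1)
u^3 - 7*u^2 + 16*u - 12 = (u - 3)*(u - 2)^2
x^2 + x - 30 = (x - 5)*(x + 6)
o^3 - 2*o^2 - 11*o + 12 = (o - 4)*(o - 1)*(o + 3)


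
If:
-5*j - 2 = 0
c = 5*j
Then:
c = -2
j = -2/5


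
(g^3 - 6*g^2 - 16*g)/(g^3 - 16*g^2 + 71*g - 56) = g*(g + 2)/(g^2 - 8*g + 7)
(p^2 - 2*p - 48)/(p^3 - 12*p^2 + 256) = (p + 6)/(p^2 - 4*p - 32)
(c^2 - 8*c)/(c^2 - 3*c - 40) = c/(c + 5)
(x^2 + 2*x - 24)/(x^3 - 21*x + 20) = (x + 6)/(x^2 + 4*x - 5)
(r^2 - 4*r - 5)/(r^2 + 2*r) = (r^2 - 4*r - 5)/(r*(r + 2))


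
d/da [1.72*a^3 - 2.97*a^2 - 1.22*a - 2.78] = 5.16*a^2 - 5.94*a - 1.22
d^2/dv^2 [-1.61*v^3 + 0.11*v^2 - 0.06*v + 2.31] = 0.22 - 9.66*v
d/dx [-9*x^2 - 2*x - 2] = -18*x - 2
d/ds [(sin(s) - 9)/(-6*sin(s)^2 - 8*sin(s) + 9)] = (6*sin(s)^2 - 108*sin(s) - 63)*cos(s)/(6*sin(s)^2 + 8*sin(s) - 9)^2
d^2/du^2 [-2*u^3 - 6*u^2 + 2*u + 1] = -12*u - 12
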